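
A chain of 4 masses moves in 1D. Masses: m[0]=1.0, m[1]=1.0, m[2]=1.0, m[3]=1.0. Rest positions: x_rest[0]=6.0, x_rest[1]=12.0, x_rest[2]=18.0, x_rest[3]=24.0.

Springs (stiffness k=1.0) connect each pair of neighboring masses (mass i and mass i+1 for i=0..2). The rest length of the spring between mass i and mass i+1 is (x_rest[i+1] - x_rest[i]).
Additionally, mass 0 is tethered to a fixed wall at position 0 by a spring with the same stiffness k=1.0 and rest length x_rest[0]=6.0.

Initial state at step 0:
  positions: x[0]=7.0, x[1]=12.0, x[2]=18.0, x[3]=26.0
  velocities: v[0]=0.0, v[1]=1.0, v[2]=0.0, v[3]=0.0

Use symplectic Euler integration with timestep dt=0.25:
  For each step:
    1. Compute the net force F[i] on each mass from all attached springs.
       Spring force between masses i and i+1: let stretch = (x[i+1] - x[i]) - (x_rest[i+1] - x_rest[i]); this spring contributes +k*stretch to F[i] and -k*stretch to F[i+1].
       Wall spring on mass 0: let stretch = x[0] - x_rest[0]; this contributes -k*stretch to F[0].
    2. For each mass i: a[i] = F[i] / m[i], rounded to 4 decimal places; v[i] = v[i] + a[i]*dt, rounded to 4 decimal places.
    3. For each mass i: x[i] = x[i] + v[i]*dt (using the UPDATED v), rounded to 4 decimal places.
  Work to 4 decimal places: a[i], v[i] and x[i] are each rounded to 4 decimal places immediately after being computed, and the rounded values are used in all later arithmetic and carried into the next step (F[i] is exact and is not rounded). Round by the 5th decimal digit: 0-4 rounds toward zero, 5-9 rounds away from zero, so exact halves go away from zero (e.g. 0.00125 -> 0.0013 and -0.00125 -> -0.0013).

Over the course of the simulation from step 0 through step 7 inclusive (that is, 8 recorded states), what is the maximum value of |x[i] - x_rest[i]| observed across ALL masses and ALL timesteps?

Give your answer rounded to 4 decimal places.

Step 0: x=[7.0000 12.0000 18.0000 26.0000] v=[0.0000 1.0000 0.0000 0.0000]
Step 1: x=[6.8750 12.3125 18.1250 25.8750] v=[-0.5000 1.2500 0.5000 -0.5000]
Step 2: x=[6.6602 12.6485 18.3711 25.6406] v=[-0.8594 1.3438 0.9844 -0.9375]
Step 3: x=[6.4034 12.9679 18.7139 25.3269] v=[-1.0274 1.2774 1.3711 -1.2549]
Step 4: x=[6.1566 13.2361 19.1109 24.9749] v=[-0.9871 1.0728 1.5879 -1.4082]
Step 5: x=[5.9675 13.4290 19.5072 24.6314] v=[-0.7564 0.7716 1.5852 -1.3742]
Step 6: x=[5.8718 13.5355 19.8439 24.3426] v=[-0.3829 0.4258 1.3467 -1.1553]
Step 7: x=[5.8881 13.5573 20.0675 24.1476] v=[0.0651 0.0870 0.8943 -0.7800]
Max displacement = 2.0675

Answer: 2.0675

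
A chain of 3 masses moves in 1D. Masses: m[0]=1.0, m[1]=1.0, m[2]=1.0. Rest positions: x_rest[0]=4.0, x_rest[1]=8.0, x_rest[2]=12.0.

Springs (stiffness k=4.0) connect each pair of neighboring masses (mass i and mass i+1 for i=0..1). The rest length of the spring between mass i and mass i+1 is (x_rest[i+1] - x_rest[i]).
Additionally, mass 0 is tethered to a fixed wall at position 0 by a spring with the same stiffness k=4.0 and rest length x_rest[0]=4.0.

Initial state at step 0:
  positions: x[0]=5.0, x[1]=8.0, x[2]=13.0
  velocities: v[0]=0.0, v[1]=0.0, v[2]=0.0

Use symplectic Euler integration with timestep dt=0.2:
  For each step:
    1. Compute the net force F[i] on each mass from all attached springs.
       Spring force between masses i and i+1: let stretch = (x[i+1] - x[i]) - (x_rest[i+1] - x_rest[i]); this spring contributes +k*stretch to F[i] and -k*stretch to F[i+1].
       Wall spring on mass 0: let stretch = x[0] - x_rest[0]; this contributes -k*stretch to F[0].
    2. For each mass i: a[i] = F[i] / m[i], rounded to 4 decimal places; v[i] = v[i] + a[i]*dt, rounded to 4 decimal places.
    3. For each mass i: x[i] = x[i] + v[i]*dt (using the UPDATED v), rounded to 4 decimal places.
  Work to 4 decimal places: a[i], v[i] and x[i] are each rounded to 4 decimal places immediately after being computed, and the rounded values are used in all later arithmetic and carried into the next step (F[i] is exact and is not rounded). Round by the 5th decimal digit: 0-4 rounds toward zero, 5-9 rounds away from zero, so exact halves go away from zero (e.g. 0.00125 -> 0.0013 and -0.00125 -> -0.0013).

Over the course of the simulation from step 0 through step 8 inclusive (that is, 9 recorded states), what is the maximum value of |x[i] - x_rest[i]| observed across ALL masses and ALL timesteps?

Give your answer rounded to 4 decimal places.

Step 0: x=[5.0000 8.0000 13.0000] v=[0.0000 0.0000 0.0000]
Step 1: x=[4.6800 8.3200 12.8400] v=[-1.6000 1.6000 -0.8000]
Step 2: x=[4.1936 8.7808 12.5968] v=[-2.4320 2.3040 -1.2160]
Step 3: x=[3.7702 9.1182 12.3830] v=[-2.1171 1.6870 -1.0688]
Step 4: x=[3.5992 9.1223 12.2869] v=[-0.8549 0.0204 -0.4806]
Step 5: x=[3.7360 8.7490 12.3244] v=[0.6842 -1.8664 0.1877]
Step 6: x=[4.0772 8.1457 12.4299] v=[1.7058 -3.0165 0.5274]
Step 7: x=[4.4170 7.5769 12.4899] v=[1.6988 -2.8439 0.3000]
Step 8: x=[4.5556 7.2886 12.4038] v=[0.6931 -1.4414 -0.4304]
Max displacement = 1.1223

Answer: 1.1223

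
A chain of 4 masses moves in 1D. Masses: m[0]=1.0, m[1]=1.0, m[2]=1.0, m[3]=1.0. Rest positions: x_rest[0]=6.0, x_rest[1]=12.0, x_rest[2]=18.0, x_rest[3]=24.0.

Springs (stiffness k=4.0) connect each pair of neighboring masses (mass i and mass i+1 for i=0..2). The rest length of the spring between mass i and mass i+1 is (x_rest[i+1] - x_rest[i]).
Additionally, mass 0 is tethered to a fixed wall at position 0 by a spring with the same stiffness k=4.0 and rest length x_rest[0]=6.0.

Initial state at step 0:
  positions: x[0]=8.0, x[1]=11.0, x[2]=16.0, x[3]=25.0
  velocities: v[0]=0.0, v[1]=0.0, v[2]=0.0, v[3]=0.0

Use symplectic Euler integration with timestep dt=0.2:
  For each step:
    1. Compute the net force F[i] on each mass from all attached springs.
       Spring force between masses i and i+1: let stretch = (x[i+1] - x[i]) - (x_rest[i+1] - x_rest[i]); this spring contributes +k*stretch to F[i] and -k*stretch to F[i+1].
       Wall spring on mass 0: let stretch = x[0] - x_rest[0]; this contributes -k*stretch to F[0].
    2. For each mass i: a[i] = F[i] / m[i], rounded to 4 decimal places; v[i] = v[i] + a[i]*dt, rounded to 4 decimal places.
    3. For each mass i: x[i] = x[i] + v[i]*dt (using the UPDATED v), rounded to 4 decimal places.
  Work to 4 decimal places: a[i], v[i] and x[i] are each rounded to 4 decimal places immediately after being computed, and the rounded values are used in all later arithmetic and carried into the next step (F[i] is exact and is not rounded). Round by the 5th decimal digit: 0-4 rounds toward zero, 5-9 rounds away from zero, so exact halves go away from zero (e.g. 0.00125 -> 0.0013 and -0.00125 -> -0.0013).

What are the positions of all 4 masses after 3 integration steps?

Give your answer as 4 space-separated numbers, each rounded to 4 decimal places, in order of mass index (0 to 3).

Answer: 4.6172 12.3332 18.7699 22.9505

Derivation:
Step 0: x=[8.0000 11.0000 16.0000 25.0000] v=[0.0000 0.0000 0.0000 0.0000]
Step 1: x=[7.2000 11.3200 16.6400 24.5200] v=[-4.0000 1.6000 3.2000 -2.4000]
Step 2: x=[5.9072 11.8320 17.6896 23.7392] v=[-6.4640 2.5600 5.2480 -3.9040]
Step 3: x=[4.6172 12.3332 18.7699 22.9505] v=[-6.4499 2.5062 5.4016 -3.9437]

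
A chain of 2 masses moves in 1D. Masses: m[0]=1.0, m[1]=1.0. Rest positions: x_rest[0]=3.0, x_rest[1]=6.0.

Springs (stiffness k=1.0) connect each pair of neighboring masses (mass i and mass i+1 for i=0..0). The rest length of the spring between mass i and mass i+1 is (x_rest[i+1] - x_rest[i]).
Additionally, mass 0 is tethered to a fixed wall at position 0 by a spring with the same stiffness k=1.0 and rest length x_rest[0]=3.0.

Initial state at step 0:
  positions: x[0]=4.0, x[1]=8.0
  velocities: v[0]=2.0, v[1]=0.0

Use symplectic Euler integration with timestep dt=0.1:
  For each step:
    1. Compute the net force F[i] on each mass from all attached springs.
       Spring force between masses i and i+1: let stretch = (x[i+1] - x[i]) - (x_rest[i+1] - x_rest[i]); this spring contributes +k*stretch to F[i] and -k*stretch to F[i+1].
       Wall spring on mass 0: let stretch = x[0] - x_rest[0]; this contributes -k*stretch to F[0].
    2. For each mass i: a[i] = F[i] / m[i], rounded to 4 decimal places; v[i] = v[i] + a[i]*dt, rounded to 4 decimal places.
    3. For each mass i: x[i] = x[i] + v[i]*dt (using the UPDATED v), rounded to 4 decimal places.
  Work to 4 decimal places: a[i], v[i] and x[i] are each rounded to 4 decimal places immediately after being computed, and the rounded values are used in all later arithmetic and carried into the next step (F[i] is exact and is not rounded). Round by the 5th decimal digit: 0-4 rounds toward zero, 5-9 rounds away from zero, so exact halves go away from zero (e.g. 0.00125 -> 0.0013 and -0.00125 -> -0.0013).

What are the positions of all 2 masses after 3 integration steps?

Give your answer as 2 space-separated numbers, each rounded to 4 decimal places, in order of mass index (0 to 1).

Step 0: x=[4.0000 8.0000] v=[2.0000 0.0000]
Step 1: x=[4.2000 7.9900] v=[2.0000 -0.1000]
Step 2: x=[4.3959 7.9721] v=[1.9590 -0.1790]
Step 3: x=[4.5836 7.9484] v=[1.8770 -0.2366]

Answer: 4.5836 7.9484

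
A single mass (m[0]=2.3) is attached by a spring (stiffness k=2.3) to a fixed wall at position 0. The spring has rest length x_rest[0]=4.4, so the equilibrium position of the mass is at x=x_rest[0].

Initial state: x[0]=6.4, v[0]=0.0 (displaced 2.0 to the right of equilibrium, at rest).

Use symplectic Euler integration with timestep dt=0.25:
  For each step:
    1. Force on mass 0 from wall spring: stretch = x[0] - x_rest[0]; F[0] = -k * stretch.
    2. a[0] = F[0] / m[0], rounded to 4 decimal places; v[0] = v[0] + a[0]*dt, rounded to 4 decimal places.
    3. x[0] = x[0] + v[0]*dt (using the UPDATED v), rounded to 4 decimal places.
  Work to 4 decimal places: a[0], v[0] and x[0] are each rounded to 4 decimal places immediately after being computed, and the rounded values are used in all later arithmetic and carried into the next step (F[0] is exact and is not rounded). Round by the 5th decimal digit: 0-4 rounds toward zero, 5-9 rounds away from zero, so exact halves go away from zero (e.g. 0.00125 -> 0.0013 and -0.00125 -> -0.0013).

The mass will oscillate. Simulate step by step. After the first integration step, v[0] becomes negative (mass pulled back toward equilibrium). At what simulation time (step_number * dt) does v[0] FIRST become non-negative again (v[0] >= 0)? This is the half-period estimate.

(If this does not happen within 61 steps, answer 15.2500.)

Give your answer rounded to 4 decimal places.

Step 0: x=[6.4000] v=[0.0000]
Step 1: x=[6.2750] v=[-0.5000]
Step 2: x=[6.0328] v=[-0.9688]
Step 3: x=[5.6886] v=[-1.3770]
Step 4: x=[5.2638] v=[-1.6992]
Step 5: x=[4.7850] v=[-1.9152]
Step 6: x=[4.2821] v=[-2.0115]
Step 7: x=[3.7866] v=[-1.9820]
Step 8: x=[3.3294] v=[-1.8287]
Step 9: x=[2.9391] v=[-1.5611]
Step 10: x=[2.6401] v=[-1.1959]
Step 11: x=[2.4511] v=[-0.7559]
Step 12: x=[2.3839] v=[-0.2687]
Step 13: x=[2.4427] v=[0.2353]
First v>=0 after going negative at step 13, time=3.2500

Answer: 3.2500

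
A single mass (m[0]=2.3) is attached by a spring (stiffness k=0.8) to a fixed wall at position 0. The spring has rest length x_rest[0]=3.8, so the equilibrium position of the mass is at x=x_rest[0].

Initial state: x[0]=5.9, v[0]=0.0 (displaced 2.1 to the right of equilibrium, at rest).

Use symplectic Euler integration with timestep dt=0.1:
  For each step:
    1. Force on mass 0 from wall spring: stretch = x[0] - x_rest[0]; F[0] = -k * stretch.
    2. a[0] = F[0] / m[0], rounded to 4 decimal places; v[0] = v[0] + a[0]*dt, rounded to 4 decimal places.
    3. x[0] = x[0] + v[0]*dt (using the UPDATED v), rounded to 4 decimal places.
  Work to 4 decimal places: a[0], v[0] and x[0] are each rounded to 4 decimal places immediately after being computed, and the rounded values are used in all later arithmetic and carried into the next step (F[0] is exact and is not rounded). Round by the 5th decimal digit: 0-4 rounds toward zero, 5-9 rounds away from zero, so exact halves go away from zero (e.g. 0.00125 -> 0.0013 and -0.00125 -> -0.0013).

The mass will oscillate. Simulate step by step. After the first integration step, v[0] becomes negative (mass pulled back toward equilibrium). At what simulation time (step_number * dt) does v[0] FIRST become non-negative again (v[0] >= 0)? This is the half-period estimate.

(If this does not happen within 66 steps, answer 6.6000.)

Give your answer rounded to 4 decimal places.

Step 0: x=[5.9000] v=[0.0000]
Step 1: x=[5.8927] v=[-0.0730]
Step 2: x=[5.8781] v=[-0.1458]
Step 3: x=[5.8563] v=[-0.2181]
Step 4: x=[5.8273] v=[-0.2896]
Step 5: x=[5.7913] v=[-0.3601]
Step 6: x=[5.7484] v=[-0.4294]
Step 7: x=[5.6987] v=[-0.4972]
Step 8: x=[5.6424] v=[-0.5632]
Step 9: x=[5.5797] v=[-0.6273]
Step 10: x=[5.5108] v=[-0.6892]
Step 11: x=[5.4359] v=[-0.7487]
Step 12: x=[5.3553] v=[-0.8056]
Step 13: x=[5.2693] v=[-0.8597]
Step 14: x=[5.1782] v=[-0.9108]
Step 15: x=[5.0823] v=[-0.9587]
Step 16: x=[4.9820] v=[-1.0033]
Step 17: x=[4.8776] v=[-1.0444]
Step 18: x=[4.7694] v=[-1.0819]
Step 19: x=[4.6578] v=[-1.1156]
Step 20: x=[4.5433] v=[-1.1454]
Step 21: x=[4.4262] v=[-1.1713]
Step 22: x=[4.3069] v=[-1.1931]
Step 23: x=[4.1858] v=[-1.2107]
Step 24: x=[4.0634] v=[-1.2241]
Step 25: x=[3.9401] v=[-1.2333]
Step 26: x=[3.8163] v=[-1.2382]
Step 27: x=[3.6924] v=[-1.2388]
Step 28: x=[3.5689] v=[-1.2351]
Step 29: x=[3.4462] v=[-1.2271]
Step 30: x=[3.3247] v=[-1.2148]
Step 31: x=[3.2049] v=[-1.1983]
Step 32: x=[3.0871] v=[-1.1776]
Step 33: x=[2.9718] v=[-1.1528]
Step 34: x=[2.8594] v=[-1.1240]
Step 35: x=[2.7503] v=[-1.0913]
Step 36: x=[2.6448] v=[-1.0548]
Step 37: x=[2.5433] v=[-1.0146]
Step 38: x=[2.4462] v=[-0.9709]
Step 39: x=[2.3538] v=[-0.9238]
Step 40: x=[2.2665] v=[-0.8735]
Step 41: x=[2.1845] v=[-0.8202]
Step 42: x=[2.1081] v=[-0.7640]
Step 43: x=[2.0376] v=[-0.7052]
Step 44: x=[1.9732] v=[-0.6439]
Step 45: x=[1.9152] v=[-0.5804]
Step 46: x=[1.8637] v=[-0.5148]
Step 47: x=[1.8190] v=[-0.4475]
Step 48: x=[1.7811] v=[-0.3786]
Step 49: x=[1.7503] v=[-0.3084]
Step 50: x=[1.7266] v=[-0.2371]
Step 51: x=[1.7101] v=[-0.1650]
Step 52: x=[1.7009] v=[-0.0923]
Step 53: x=[1.6990] v=[-0.0193]
Step 54: x=[1.7044] v=[0.0538]
First v>=0 after going negative at step 54, time=5.4000

Answer: 5.4000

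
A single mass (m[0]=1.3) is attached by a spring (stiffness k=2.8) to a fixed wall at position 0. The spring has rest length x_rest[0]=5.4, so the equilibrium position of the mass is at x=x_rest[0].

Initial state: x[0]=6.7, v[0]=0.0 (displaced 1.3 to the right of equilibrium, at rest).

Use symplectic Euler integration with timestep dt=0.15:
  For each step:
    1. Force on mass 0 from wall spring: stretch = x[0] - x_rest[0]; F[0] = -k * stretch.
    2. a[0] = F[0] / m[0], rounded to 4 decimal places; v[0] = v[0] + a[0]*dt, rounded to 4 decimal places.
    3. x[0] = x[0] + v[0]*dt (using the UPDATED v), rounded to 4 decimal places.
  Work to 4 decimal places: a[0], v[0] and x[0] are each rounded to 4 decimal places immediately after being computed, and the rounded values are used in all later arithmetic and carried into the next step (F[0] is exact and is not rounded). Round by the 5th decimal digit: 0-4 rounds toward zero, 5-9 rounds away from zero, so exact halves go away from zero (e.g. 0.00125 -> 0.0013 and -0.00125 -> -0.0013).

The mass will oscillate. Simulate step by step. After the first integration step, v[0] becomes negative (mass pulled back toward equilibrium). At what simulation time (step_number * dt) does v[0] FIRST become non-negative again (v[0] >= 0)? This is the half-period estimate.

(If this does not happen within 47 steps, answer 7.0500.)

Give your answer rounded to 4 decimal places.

Answer: 2.2500

Derivation:
Step 0: x=[6.7000] v=[0.0000]
Step 1: x=[6.6370] v=[-0.4200]
Step 2: x=[6.5141] v=[-0.8196]
Step 3: x=[6.3372] v=[-1.1795]
Step 4: x=[6.1149] v=[-1.4823]
Step 5: x=[5.8579] v=[-1.7133]
Step 6: x=[5.5787] v=[-1.8612]
Step 7: x=[5.2909] v=[-1.9189]
Step 8: x=[5.0083] v=[-1.8837]
Step 9: x=[4.7447] v=[-1.7571]
Step 10: x=[4.5129] v=[-1.5454]
Step 11: x=[4.3241] v=[-1.2588]
Step 12: x=[4.1874] v=[-0.9112]
Step 13: x=[4.1095] v=[-0.5194]
Step 14: x=[4.0941] v=[-0.1025]
Step 15: x=[4.1420] v=[0.3194]
First v>=0 after going negative at step 15, time=2.2500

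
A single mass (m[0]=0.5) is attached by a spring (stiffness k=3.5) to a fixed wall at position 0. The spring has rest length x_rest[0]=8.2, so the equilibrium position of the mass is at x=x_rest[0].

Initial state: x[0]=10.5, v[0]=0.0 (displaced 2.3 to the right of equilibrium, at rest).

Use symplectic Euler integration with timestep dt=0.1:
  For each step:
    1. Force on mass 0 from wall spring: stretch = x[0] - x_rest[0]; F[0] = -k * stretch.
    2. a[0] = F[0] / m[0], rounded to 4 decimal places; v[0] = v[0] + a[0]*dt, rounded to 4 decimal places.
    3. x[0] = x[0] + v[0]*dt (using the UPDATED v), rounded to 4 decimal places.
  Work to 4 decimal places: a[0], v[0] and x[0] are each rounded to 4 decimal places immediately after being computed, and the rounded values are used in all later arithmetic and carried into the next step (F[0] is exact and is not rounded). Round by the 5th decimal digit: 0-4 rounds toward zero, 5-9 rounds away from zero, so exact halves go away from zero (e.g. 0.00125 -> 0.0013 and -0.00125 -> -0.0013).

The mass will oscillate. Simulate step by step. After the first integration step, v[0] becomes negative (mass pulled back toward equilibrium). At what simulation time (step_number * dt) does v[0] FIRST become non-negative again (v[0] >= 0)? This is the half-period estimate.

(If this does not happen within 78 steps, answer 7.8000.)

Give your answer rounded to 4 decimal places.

Answer: 1.2000

Derivation:
Step 0: x=[10.5000] v=[0.0000]
Step 1: x=[10.3390] v=[-1.6100]
Step 2: x=[10.0283] v=[-3.1073]
Step 3: x=[9.5896] v=[-4.3871]
Step 4: x=[9.0536] v=[-5.3598]
Step 5: x=[8.4579] v=[-5.9573]
Step 6: x=[7.8441] v=[-6.1378]
Step 7: x=[7.2552] v=[-5.8887]
Step 8: x=[6.7325] v=[-5.2273]
Step 9: x=[6.3125] v=[-4.2001]
Step 10: x=[6.0246] v=[-2.8789]
Step 11: x=[5.8890] v=[-1.3561]
Step 12: x=[5.9152] v=[0.2616]
First v>=0 after going negative at step 12, time=1.2000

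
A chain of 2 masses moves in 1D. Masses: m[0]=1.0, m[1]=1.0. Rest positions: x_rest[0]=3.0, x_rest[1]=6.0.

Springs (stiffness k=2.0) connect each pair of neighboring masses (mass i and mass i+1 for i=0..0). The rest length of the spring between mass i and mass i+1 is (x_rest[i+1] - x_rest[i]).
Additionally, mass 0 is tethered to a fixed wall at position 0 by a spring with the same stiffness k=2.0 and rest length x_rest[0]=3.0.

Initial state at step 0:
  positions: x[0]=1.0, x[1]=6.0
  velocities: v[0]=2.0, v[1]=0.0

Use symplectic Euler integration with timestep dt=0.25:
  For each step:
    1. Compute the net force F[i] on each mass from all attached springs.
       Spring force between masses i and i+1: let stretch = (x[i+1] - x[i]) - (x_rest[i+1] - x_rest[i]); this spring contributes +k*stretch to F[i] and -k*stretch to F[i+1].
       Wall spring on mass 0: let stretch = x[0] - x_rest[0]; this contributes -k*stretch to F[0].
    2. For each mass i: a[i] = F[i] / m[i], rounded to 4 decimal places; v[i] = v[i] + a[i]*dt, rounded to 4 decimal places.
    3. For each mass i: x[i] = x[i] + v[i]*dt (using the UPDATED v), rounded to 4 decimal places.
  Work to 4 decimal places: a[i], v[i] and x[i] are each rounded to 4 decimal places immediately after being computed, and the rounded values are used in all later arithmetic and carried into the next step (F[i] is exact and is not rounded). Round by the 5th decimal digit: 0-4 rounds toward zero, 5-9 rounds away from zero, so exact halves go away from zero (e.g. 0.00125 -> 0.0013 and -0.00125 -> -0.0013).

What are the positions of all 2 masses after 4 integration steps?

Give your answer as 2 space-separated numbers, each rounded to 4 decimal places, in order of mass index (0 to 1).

Answer: 4.9669 5.1900

Derivation:
Step 0: x=[1.0000 6.0000] v=[2.0000 0.0000]
Step 1: x=[2.0000 5.7500] v=[4.0000 -1.0000]
Step 2: x=[3.2188 5.4063] v=[4.8750 -1.3750]
Step 3: x=[4.3087 5.1641] v=[4.3594 -0.9688]
Step 4: x=[4.9669 5.1900] v=[2.6328 0.1035]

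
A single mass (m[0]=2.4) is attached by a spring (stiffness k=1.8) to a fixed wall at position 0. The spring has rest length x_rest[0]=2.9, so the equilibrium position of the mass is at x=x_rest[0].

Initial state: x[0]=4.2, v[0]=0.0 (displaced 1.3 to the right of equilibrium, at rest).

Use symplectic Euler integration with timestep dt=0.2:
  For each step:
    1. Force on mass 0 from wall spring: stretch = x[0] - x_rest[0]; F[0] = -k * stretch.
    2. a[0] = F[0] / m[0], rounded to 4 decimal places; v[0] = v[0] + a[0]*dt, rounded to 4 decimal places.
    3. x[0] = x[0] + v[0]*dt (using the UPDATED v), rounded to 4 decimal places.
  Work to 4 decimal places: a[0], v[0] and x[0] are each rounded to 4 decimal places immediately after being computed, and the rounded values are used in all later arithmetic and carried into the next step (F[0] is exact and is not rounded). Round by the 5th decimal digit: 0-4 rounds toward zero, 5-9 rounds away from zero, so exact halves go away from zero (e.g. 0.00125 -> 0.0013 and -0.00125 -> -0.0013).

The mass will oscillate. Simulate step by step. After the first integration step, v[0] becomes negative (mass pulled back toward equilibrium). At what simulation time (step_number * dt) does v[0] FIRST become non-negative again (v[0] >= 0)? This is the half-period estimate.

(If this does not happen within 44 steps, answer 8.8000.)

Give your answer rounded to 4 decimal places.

Step 0: x=[4.2000] v=[0.0000]
Step 1: x=[4.1610] v=[-0.1950]
Step 2: x=[4.0842] v=[-0.3842]
Step 3: x=[3.9718] v=[-0.5618]
Step 4: x=[3.8273] v=[-0.7226]
Step 5: x=[3.6550] v=[-0.8617]
Step 6: x=[3.4600] v=[-0.9750]
Step 7: x=[3.2482] v=[-1.0590]
Step 8: x=[3.0260] v=[-1.1112]
Step 9: x=[2.8000] v=[-1.1301]
Step 10: x=[2.5770] v=[-1.1151]
Step 11: x=[2.3637] v=[-1.0666]
Step 12: x=[2.1665] v=[-0.9862]
Step 13: x=[1.9913] v=[-0.8762]
Step 14: x=[1.8433] v=[-0.7399]
Step 15: x=[1.7270] v=[-0.5814]
Step 16: x=[1.6459] v=[-0.4054]
Step 17: x=[1.6024] v=[-0.2173]
Step 18: x=[1.5979] v=[-0.0227]
Step 19: x=[1.6324] v=[0.1726]
First v>=0 after going negative at step 19, time=3.8000

Answer: 3.8000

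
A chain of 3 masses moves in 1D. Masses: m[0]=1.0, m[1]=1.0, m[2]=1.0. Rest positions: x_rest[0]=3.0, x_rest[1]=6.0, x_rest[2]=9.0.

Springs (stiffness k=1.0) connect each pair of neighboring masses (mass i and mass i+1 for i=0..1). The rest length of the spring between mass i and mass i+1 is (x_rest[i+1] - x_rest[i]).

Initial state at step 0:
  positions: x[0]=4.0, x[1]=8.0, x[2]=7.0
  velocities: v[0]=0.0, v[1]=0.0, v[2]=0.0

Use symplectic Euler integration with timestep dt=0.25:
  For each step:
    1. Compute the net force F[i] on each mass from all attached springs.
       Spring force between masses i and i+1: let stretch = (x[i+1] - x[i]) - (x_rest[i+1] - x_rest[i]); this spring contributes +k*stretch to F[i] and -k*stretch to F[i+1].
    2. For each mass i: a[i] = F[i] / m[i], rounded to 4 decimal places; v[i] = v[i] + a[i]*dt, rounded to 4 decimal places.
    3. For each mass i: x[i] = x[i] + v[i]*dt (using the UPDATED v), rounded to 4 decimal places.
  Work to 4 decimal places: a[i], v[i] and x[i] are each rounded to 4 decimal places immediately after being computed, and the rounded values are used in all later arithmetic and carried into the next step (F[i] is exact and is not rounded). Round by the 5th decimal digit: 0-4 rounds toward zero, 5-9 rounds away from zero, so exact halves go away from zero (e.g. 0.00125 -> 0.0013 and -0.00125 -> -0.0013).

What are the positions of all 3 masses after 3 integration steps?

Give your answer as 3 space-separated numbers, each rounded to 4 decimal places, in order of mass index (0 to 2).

Answer: 4.2630 6.4070 8.3302

Derivation:
Step 0: x=[4.0000 8.0000 7.0000] v=[0.0000 0.0000 0.0000]
Step 1: x=[4.0625 7.6875 7.2500] v=[0.2500 -1.2500 1.0000]
Step 2: x=[4.1641 7.1211 7.7149] v=[0.4063 -2.2656 1.8594]
Step 3: x=[4.2630 6.4070 8.3302] v=[0.3956 -2.8564 2.4610]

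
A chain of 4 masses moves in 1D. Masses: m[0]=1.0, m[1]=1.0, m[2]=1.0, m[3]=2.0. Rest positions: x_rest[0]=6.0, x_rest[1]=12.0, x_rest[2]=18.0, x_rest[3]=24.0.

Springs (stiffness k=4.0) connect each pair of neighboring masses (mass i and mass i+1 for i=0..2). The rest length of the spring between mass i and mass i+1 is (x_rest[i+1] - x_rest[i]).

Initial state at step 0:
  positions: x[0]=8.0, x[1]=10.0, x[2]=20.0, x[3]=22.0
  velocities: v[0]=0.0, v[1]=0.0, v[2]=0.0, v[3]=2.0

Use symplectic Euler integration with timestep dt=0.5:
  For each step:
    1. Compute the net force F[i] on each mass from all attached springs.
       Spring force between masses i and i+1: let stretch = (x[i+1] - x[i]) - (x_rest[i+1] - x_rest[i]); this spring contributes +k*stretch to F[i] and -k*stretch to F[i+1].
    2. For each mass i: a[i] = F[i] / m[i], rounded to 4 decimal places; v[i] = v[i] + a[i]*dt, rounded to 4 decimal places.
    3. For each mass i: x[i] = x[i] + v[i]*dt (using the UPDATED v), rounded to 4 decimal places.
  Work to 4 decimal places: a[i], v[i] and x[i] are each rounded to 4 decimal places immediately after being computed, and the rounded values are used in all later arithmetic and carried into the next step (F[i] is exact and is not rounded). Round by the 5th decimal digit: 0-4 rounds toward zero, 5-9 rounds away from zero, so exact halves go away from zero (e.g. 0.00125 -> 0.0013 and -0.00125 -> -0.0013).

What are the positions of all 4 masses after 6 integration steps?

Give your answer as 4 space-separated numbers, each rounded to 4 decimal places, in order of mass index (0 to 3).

Step 0: x=[8.0000 10.0000 20.0000 22.0000] v=[0.0000 0.0000 0.0000 2.0000]
Step 1: x=[4.0000 18.0000 12.0000 25.0000] v=[-8.0000 16.0000 -16.0000 6.0000]
Step 2: x=[8.0000 6.0000 23.0000 24.5000] v=[8.0000 -24.0000 22.0000 -1.0000]
Step 3: x=[4.0000 13.0000 18.5000 26.2500] v=[-8.0000 14.0000 -9.0000 3.5000]
Step 4: x=[3.0000 16.5000 16.2500 27.1250] v=[-2.0000 7.0000 -4.5000 1.7500]
Step 5: x=[9.5000 6.2500 25.1250 25.5625] v=[13.0000 -20.5000 17.7500 -3.1250]
Step 6: x=[6.7500 18.1250 15.5625 26.7813] v=[-5.5000 23.7500 -19.1250 2.4375]

Answer: 6.7500 18.1250 15.5625 26.7813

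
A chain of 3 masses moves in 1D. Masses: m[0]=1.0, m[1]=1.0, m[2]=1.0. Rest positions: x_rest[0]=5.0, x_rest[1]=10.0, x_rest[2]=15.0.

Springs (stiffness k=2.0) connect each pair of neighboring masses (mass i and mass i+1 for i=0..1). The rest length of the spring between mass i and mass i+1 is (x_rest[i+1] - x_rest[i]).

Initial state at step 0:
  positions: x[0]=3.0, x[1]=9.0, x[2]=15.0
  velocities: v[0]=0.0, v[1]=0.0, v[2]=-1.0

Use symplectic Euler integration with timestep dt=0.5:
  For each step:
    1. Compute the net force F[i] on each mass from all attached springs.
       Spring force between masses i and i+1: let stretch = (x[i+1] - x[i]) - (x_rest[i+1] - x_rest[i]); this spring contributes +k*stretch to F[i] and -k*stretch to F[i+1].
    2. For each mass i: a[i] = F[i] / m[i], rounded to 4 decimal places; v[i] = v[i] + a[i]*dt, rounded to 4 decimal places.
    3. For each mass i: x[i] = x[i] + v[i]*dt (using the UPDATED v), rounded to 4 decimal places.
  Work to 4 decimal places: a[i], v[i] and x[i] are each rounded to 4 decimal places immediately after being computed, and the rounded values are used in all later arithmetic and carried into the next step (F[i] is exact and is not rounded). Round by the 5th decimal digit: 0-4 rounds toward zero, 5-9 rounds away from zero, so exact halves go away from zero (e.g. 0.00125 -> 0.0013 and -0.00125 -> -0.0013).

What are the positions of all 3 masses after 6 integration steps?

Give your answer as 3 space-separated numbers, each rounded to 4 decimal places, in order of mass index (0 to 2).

Step 0: x=[3.0000 9.0000 15.0000] v=[0.0000 0.0000 -1.0000]
Step 1: x=[3.5000 9.0000 14.0000] v=[1.0000 0.0000 -2.0000]
Step 2: x=[4.2500 8.7500 13.0000] v=[1.5000 -0.5000 -2.0000]
Step 3: x=[4.7500 8.3750 12.3750] v=[1.0000 -0.7500 -1.2500]
Step 4: x=[4.5625 8.1875 12.2500] v=[-0.3750 -0.3750 -0.2500]
Step 5: x=[3.6875 8.2188 12.5938] v=[-1.7500 0.0625 0.6875]
Step 6: x=[2.5782 8.1719 13.2501] v=[-2.2187 -0.0938 1.3125]

Answer: 2.5782 8.1719 13.2501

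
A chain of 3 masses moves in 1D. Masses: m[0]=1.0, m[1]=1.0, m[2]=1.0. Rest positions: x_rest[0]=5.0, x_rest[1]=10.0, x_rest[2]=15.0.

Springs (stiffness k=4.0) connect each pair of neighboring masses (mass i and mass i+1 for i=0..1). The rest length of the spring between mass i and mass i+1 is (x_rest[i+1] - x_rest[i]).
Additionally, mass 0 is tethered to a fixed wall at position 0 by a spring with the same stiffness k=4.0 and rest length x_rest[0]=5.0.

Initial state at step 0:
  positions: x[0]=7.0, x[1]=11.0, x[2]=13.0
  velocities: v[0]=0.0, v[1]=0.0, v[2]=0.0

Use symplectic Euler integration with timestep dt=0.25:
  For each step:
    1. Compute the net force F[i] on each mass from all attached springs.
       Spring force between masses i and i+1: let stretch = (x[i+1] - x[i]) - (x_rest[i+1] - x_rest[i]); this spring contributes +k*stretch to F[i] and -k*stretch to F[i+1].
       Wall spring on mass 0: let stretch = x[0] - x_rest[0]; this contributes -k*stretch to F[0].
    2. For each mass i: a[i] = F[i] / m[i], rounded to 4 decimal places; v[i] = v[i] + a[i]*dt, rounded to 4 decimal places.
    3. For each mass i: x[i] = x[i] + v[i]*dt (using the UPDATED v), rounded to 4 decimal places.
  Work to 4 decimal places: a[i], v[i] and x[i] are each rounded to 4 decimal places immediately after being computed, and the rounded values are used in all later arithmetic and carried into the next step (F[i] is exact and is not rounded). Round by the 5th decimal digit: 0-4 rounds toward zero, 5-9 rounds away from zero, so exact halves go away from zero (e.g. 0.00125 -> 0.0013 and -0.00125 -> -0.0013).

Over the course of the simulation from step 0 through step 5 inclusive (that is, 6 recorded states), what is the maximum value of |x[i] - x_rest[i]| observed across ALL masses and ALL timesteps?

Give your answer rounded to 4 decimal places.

Step 0: x=[7.0000 11.0000 13.0000] v=[0.0000 0.0000 0.0000]
Step 1: x=[6.2500 10.5000 13.7500] v=[-3.0000 -2.0000 3.0000]
Step 2: x=[5.0000 9.7500 14.9375] v=[-5.0000 -3.0000 4.7500]
Step 3: x=[3.6875 9.1094 16.0781] v=[-5.2500 -2.5625 4.5625]
Step 4: x=[2.8086 8.8555 16.7266] v=[-3.5156 -1.0157 2.5938]
Step 5: x=[2.7393 9.0576 16.6573] v=[-0.2773 0.8085 -0.2773]
Max displacement = 2.2607

Answer: 2.2607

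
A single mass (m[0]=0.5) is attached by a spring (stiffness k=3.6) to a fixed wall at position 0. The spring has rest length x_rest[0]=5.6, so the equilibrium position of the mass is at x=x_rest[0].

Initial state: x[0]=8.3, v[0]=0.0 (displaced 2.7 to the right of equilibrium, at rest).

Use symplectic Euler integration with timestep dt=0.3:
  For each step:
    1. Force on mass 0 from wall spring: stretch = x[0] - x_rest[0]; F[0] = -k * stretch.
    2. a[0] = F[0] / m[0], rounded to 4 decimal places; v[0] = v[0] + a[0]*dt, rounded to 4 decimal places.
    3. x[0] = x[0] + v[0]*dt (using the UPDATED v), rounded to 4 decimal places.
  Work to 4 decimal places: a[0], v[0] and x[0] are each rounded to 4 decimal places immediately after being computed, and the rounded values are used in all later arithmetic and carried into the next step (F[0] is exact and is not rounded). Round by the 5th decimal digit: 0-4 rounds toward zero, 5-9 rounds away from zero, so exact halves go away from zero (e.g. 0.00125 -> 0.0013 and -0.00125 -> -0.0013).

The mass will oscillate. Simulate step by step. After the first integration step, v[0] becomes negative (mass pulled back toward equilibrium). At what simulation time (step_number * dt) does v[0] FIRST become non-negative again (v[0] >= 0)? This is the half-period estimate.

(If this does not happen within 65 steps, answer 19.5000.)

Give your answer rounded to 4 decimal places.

Answer: 1.2000

Derivation:
Step 0: x=[8.3000] v=[0.0000]
Step 1: x=[6.5504] v=[-5.8320]
Step 2: x=[4.1849] v=[-7.8849]
Step 3: x=[2.7364] v=[-4.8283]
Step 4: x=[3.1435] v=[1.3571]
First v>=0 after going negative at step 4, time=1.2000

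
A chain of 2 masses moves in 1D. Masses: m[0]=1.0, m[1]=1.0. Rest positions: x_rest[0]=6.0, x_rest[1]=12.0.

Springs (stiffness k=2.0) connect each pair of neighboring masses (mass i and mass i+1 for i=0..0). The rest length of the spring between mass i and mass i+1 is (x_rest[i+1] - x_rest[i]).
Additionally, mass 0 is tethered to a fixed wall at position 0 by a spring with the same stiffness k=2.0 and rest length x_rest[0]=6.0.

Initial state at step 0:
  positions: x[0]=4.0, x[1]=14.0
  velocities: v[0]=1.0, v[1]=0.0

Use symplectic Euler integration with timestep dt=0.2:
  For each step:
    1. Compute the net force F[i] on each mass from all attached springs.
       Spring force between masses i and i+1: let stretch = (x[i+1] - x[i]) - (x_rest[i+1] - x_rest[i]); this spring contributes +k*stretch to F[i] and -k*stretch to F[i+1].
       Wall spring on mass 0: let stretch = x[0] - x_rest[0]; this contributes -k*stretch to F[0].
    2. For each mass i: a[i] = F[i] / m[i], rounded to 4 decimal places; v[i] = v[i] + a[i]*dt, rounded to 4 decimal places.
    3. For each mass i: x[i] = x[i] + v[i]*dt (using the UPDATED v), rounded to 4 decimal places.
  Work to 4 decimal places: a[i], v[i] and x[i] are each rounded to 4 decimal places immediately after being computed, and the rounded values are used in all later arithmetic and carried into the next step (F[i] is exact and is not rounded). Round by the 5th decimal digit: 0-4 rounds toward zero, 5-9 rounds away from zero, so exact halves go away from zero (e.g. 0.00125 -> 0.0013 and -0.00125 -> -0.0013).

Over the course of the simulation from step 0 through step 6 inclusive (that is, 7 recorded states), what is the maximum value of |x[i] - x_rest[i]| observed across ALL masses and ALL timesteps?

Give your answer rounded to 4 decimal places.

Step 0: x=[4.0000 14.0000] v=[1.0000 0.0000]
Step 1: x=[4.6800 13.6800] v=[3.4000 -1.6000]
Step 2: x=[5.7056 13.1200] v=[5.1280 -2.8000]
Step 3: x=[6.8679 12.4468] v=[5.8115 -3.3658]
Step 4: x=[7.9271 11.8073] v=[5.2959 -3.1974]
Step 5: x=[8.6625 11.3374] v=[3.6771 -2.3495]
Step 6: x=[8.9189 11.1335] v=[1.2821 -1.0195]
Max displacement = 2.9189

Answer: 2.9189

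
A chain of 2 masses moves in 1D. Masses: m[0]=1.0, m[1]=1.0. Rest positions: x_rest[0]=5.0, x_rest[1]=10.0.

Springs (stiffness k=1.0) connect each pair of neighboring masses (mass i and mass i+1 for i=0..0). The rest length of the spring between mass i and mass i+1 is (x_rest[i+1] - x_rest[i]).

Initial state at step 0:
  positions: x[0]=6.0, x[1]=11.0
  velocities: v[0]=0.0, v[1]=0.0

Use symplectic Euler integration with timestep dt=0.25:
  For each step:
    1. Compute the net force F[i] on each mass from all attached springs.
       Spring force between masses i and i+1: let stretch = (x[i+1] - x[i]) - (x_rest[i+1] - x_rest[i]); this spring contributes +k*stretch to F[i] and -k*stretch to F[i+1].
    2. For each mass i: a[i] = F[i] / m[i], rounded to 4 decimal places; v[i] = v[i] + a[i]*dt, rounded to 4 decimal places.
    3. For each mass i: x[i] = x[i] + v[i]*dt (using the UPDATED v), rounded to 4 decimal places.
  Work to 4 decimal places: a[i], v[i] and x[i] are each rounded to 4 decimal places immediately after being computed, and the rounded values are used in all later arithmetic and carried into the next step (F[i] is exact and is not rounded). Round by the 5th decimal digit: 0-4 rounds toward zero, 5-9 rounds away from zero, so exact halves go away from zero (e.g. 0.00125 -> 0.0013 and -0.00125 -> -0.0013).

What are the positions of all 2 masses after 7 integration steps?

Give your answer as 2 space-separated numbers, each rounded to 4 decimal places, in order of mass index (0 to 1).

Answer: 6.0000 11.0000

Derivation:
Step 0: x=[6.0000 11.0000] v=[0.0000 0.0000]
Step 1: x=[6.0000 11.0000] v=[0.0000 0.0000]
Step 2: x=[6.0000 11.0000] v=[0.0000 0.0000]
Step 3: x=[6.0000 11.0000] v=[0.0000 0.0000]
Step 4: x=[6.0000 11.0000] v=[0.0000 0.0000]
Step 5: x=[6.0000 11.0000] v=[0.0000 0.0000]
Step 6: x=[6.0000 11.0000] v=[0.0000 0.0000]
Step 7: x=[6.0000 11.0000] v=[0.0000 0.0000]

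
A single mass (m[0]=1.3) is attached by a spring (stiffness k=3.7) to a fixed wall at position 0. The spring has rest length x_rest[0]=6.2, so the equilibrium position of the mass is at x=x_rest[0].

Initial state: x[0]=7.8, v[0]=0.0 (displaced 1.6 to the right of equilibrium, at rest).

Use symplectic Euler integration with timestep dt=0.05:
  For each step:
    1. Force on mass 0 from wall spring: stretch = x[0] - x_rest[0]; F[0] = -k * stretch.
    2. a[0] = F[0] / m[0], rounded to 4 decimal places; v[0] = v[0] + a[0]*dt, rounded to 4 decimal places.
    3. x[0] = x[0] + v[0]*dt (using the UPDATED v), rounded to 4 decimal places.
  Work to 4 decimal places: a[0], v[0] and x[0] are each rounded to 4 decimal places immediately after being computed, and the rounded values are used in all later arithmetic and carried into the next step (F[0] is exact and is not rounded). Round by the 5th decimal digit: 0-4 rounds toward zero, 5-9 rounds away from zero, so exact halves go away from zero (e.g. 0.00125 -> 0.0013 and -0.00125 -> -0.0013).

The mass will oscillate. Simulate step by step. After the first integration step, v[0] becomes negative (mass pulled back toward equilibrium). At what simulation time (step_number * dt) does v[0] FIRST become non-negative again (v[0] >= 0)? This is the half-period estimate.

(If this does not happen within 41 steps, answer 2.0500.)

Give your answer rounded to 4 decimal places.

Step 0: x=[7.8000] v=[0.0000]
Step 1: x=[7.7886] v=[-0.2277]
Step 2: x=[7.7659] v=[-0.4538]
Step 3: x=[7.7321] v=[-0.6766]
Step 4: x=[7.6874] v=[-0.8946]
Step 5: x=[7.6321] v=[-1.1063]
Step 6: x=[7.5666] v=[-1.3101]
Step 7: x=[7.4914] v=[-1.5046]
Step 8: x=[7.4070] v=[-1.6884]
Step 9: x=[7.3140] v=[-1.8602]
Step 10: x=[7.2131] v=[-2.0187]
Step 11: x=[7.1050] v=[-2.1629]
Step 12: x=[6.9904] v=[-2.2917]
Step 13: x=[6.8702] v=[-2.4042]
Step 14: x=[6.7452] v=[-2.4996]
Step 15: x=[6.6163] v=[-2.5772]
Step 16: x=[6.4845] v=[-2.6364]
Step 17: x=[6.3507] v=[-2.6769]
Step 18: x=[6.2158] v=[-2.6983]
Step 19: x=[6.0808] v=[-2.7006]
Step 20: x=[5.9466] v=[-2.6836]
Step 21: x=[5.8142] v=[-2.6475]
Step 22: x=[5.6846] v=[-2.5926]
Step 23: x=[5.5586] v=[-2.5193]
Step 24: x=[5.4372] v=[-2.4280]
Step 25: x=[5.3212] v=[-2.3195]
Step 26: x=[5.2115] v=[-2.1944]
Step 27: x=[5.1088] v=[-2.0537]
Step 28: x=[5.0139] v=[-1.8984]
Step 29: x=[4.9274] v=[-1.7296]
Step 30: x=[4.8500] v=[-1.5485]
Step 31: x=[4.7822] v=[-1.3564]
Step 32: x=[4.7245] v=[-1.1546]
Step 33: x=[4.6773] v=[-0.9446]
Step 34: x=[4.6409] v=[-0.7279]
Step 35: x=[4.6156] v=[-0.5060]
Step 36: x=[4.6016] v=[-0.2805]
Step 37: x=[4.5990] v=[-0.0530]
Step 38: x=[4.6077] v=[0.1748]
First v>=0 after going negative at step 38, time=1.9000

Answer: 1.9000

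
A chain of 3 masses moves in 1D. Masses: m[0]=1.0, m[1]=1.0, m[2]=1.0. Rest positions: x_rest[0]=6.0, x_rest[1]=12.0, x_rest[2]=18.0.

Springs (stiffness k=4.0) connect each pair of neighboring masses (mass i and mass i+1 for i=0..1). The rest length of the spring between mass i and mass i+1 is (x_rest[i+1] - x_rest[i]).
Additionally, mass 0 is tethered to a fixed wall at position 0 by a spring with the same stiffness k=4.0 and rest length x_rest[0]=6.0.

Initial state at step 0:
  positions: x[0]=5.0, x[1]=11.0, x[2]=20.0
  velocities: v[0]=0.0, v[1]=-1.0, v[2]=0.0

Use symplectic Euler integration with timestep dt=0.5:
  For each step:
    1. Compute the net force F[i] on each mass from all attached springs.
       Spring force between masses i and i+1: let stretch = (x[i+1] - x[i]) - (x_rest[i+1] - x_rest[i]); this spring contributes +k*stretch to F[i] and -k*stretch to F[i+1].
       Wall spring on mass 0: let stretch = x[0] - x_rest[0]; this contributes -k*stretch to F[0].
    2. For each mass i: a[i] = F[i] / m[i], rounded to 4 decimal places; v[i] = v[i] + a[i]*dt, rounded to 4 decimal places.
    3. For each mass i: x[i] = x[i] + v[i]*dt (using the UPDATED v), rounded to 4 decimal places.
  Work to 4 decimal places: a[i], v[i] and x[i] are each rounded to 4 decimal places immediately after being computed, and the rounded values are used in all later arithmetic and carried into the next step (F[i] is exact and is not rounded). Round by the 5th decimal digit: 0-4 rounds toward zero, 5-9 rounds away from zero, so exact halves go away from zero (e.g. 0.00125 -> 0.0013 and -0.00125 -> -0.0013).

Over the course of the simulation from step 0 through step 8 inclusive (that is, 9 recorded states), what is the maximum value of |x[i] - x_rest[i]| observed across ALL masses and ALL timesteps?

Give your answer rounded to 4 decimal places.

Answer: 3.0000

Derivation:
Step 0: x=[5.0000 11.0000 20.0000] v=[0.0000 -1.0000 0.0000]
Step 1: x=[6.0000 13.5000 17.0000] v=[2.0000 5.0000 -6.0000]
Step 2: x=[8.5000 12.0000 16.5000] v=[5.0000 -3.0000 -1.0000]
Step 3: x=[6.0000 11.5000 17.5000] v=[-5.0000 -1.0000 2.0000]
Step 4: x=[3.0000 11.5000 18.5000] v=[-6.0000 0.0000 2.0000]
Step 5: x=[5.5000 10.0000 18.5000] v=[5.0000 -3.0000 0.0000]
Step 6: x=[7.0000 12.5000 16.0000] v=[3.0000 5.0000 -5.0000]
Step 7: x=[7.0000 13.0000 16.0000] v=[0.0000 1.0000 0.0000]
Step 8: x=[6.0000 10.5000 19.0000] v=[-2.0000 -5.0000 6.0000]
Max displacement = 3.0000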